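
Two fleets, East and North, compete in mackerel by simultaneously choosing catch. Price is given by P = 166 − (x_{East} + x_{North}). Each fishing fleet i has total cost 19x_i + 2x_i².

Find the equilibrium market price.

124

Fishing fleet East's profit: π = x_{East}(166 − (x_{East} + x_{North})) − 19x_{East} − 2x_{East}².
∂π/∂x_{East} = 147 − 6x_{East} − x_{North} = 0, so x_{East} = 24.5 − (1/6)x_{North}.
By symmetry x_{North} = x_{East}; substituting into the reaction function, (7/6)x_{East} = 24.5 and x_{East} = 21.
Equilibrium price: P = 166 − 42 = 124.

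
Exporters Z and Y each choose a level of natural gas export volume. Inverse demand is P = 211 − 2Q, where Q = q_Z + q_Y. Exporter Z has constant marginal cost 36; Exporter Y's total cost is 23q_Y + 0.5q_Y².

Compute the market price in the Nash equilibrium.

Exporter Z's profit: π = q_Z(211 − 2(q_Z + q_Y)) − 36q_Z.
∂π/∂q_Z = 175 − 4q_Z − 2q_Y = 0, so q_Z = 43.75 − 0.5q_Y.
For Y: ∂π/∂q_Y = 188 − 5q_Y − 2q_Z = 0 ⇒ q_Y = 37.6 − 0.4q_Z.
Substituting the second reaction function into the first: q_Z = 43.75 − 0.5(37.6 − 0.4q_Z), which gives 0.8q_Z = 24.95 ⇒ q_Z = 31.1875.
Then q_Y = 37.6 − 0.4·31.1875 = 25.125.
Equilibrium price: P = 211 − 2·56.3125 = 98.375.

98.375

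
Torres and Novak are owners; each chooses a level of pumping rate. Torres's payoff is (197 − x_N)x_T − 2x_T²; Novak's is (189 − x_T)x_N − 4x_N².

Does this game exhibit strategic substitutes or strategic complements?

strategic substitutes

Expanding Torres's payoff: 197x_T − x_Nx_T − 2x_T².
∂π/∂x_T = 197 − x_N − 4x_T = 0, so x_T = 49.25 − 0.25x_N.
The best-response slope dx_T/dx_N = −0.25 < 0: the reaction function is downward-sloping, so the choices are strategic substitutes.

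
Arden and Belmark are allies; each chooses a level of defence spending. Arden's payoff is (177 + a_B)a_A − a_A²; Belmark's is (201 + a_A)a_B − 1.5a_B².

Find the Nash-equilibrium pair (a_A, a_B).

Expanding Arden's payoff: 177a_A + a_Ba_A − a_A².
∂π/∂a_A = 177 + a_B − 2a_A = 0, so a_A = 88.5 + 0.5a_B.
Likewise for Belmark: a_B = 67 + (1/3)a_A.
Substituting the second reaction function into the first: a_A = 88.5 + 0.5(67 + (1/3)a_A), which gives (5/6)a_A = 122 ⇒ a_A = 146.4.
Then a_B = 67 + (1/3)·146.4 = 115.8.

146.4, 115.8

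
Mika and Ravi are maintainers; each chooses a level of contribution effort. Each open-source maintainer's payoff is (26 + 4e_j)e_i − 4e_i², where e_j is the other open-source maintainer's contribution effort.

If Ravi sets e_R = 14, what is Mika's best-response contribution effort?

Mika's payoff is (26 + 4e_R)e_M − 4e_M².
∂π/∂e_M = 26 + 4e_R − 8e_M = 0, so e_M = 3.25 + 0.5e_R.
At e_R = 14: e_M = 3.25 + 0.5·14 = 10.25.

10.25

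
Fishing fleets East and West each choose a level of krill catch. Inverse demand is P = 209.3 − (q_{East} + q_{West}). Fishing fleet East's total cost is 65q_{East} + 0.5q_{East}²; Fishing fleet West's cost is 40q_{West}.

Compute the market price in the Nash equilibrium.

112.72

Fishing fleet East's profit: π = q_{East}(209.3 − (q_{East} + q_{West})) − 65q_{East} − 0.5q_{East}².
∂π/∂q_{East} = 144.3 − 3q_{East} − q_{West} = 0, so q_{East} = 48.1 − (1/3)q_{West}.
For West: ∂π/∂q_{West} = 169.3 − 2q_{West} − q_{East} = 0 ⇒ q_{West} = 84.65 − 0.5q_{East}.
Plugging q_{West} into East's best response: q_{East} = 48.1 − (1/3)(84.65 − 0.5q_{East}) ⇒ (5/6)q_{East} = 1193/60, so q_{East} = 23.86.
Then q_{West} = 84.65 − 0.5·23.86 = 72.72.
Equilibrium price: P = 209.3 − 96.58 = 112.72.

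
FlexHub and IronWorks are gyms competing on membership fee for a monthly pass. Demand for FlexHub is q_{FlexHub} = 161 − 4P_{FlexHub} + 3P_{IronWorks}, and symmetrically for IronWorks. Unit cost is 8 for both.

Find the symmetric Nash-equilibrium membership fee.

FlexHub's profit: π = (P_{FlexHub} − 8)(161 − 4P_{FlexHub} + 3P_{IronWorks}).
∂π/∂P_{FlexHub} = 193 − 8P_{FlexHub} + 3P_{IronWorks} = 0 ⇒ P_{FlexHub} = 24.125 + 0.375P_{IronWorks}.
Setting P_{FlexHub} = P_{IronWorks} in the reaction function: P_{FlexHub} = 24.125 + 0.375P_{FlexHub}, so P_{FlexHub} = 24.125 / 0.625 = 38.6.

38.6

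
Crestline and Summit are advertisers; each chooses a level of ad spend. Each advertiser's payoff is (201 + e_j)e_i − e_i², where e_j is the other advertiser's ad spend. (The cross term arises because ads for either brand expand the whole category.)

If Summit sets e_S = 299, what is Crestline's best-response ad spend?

Crestline's payoff is (201 + e_S)e_C − e_C².
∂π/∂e_C = 201 + e_S − 2e_C = 0, so e_C = 100.5 + 0.5e_S.
At e_S = 299: e_C = 100.5 + 0.5·299 = 250.

250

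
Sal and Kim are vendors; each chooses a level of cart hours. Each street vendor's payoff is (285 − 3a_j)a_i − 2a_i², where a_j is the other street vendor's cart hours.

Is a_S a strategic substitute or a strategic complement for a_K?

Sal's payoff is (285 − 3a_K)a_S − 2a_S².
∂π/∂a_S = 285 − 3a_K − 4a_S = 0, so a_S = 71.25 − 0.75a_K.
The best-response slope da_S/da_K = −0.75 < 0: the reaction function is downward-sloping, so the choices are strategic substitutes.

strategic substitutes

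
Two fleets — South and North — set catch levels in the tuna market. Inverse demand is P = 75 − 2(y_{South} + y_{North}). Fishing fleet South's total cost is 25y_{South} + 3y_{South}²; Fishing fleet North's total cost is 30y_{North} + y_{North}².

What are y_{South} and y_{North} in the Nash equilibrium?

Fishing fleet South's profit: π = y_{South}(75 − 2(y_{South} + y_{North})) − 25y_{South} − 3y_{South}².
∂π/∂y_{South} = 50 − 10y_{South} − 2y_{North} = 0, so y_{South} = 5 − 0.2y_{North}.
For North: ∂π/∂y_{North} = 45 − 6y_{North} − 2y_{South} = 0 ⇒ y_{North} = 7.5 − (1/3)y_{South}.
Solving the two reaction functions simultaneously: (1 − (−0.2)(−1/3))y_{South} = 5 − 0.2·7.5, so (14/15)y_{South} = 3.5 and y_{South} = 3.75.
Then y_{North} = 7.5 − (1/3)·3.75 = 6.25.

3.75, 6.25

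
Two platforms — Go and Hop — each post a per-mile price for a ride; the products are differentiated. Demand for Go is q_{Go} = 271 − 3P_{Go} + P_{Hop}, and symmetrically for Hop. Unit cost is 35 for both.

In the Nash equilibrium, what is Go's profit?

Go's profit: π = (P_{Go} − 35)(271 − 3P_{Go} + P_{Hop}).
∂π/∂P_{Go} = 376 − 6P_{Go} + P_{Hop} = 0 ⇒ P_{Go} = 188/3 + (1/6)P_{Hop}.
The game is symmetric, so in equilibrium P_{Hop} = P_{Go}: the reaction function gives (5/6)P_{Go} = 188/3, hence P_{Go} = 75.2.
q_{Go} = 271 − 3·75.2 + 75.2 = 120.6.
Profit = (75.2 − 35)·120.6 = 4848.12.

4848.12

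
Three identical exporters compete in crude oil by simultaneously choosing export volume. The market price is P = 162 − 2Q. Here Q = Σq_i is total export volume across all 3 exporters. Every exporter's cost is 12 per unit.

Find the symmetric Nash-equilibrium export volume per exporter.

18.75

A representative exporter's profit is π_i = q_i(162 − 2Q) − 12q_i, with Q = q_i + Σ_{j≠i} q_j.
First-order condition: 150 − 4q_i − 2Σ_{j≠i} q_j = 0.
Imposing symmetry (q_j = q for all j) turns Σ_{j≠i} q_j into 2q, so 150 = 8q and q = 18.75.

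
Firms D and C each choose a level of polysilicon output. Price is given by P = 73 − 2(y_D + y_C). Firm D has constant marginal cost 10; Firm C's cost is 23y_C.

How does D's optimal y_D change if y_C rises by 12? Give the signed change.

-6

Firm D's profit: π = y_D(73 − 2(y_D + y_C)) − 10y_D.
∂π/∂y_D = 63 − 4y_D − 2y_C = 0, so y_D = 15.75 − 0.5y_C.
The reaction-function slope is −0.5, so a 12-unit rise in y_C moves y_D by −0.5 × 12 = −6. D's best response falls — the actions are strategic substitutes.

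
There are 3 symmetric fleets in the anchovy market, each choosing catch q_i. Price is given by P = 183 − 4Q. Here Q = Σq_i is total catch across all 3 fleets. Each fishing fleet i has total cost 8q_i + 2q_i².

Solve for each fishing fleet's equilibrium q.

8.75

A representative fishing fleet's profit is π_i = q_i(183 − 4Q) − 8q_i − 2q_i², with Q = q_i + Σ_{j≠i} q_j.
First-order condition: 175 − 12q_i − 4Σ_{j≠i} q_j = 0.
Imposing symmetry (q_j = q for all j) turns Σ_{j≠i} q_j into 2q, so 175 = 20q and q = 8.75.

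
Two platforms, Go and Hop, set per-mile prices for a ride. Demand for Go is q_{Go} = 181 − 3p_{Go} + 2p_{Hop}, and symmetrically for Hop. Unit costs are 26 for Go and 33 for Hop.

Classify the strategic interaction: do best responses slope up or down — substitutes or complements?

strategic complements

Go's profit: π = (p_{Go} − 26)(181 − 3p_{Go} + 2p_{Hop}).
∂π/∂p_{Go} = 259 − 6p_{Go} + 2p_{Hop} = 0 ⇒ p_{Go} = 259/6 + (1/3)p_{Hop}.
The best-response slope dp_{Go}/dp_{Hop} = 1/3 > 0: the reaction function is upward-sloping, so the choices are strategic complements.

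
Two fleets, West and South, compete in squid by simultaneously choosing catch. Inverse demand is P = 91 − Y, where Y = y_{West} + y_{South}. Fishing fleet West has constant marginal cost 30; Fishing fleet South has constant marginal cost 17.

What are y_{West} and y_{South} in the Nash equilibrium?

16, 29

Fishing fleet West's profit: π = y_{West}(91 − (y_{West} + y_{South})) − 30y_{West}.
∂π/∂y_{West} = 61 − 2y_{West} − y_{South} = 0, so y_{West} = 30.5 − 0.5y_{South}.
By the same steps for South: y_{South} = 37 − 0.5y_{West}.
Plugging y_{South} into West's best response: y_{West} = 30.5 − 0.5(37 − 0.5y_{West}) ⇒ 0.75y_{West} = 12, so y_{West} = 16.
Then y_{South} = 37 − 0.5·16 = 29.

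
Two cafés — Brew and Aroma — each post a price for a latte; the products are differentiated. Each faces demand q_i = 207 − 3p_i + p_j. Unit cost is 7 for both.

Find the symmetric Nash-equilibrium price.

Brew's profit: π = (p_{Brew} − 7)(207 − 3p_{Brew} + p_{Aroma}).
∂π/∂p_{Brew} = 228 − 6p_{Brew} + p_{Aroma} = 0 ⇒ p_{Brew} = 38 + (1/6)p_{Aroma}.
By symmetry p_{Aroma} = p_{Brew}; substituting into the reaction function, (5/6)p_{Brew} = 38 and p_{Brew} = 45.6.

45.6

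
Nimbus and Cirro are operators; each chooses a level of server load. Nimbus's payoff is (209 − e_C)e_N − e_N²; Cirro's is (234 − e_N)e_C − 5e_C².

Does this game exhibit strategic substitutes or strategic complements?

strategic substitutes

Expanding Nimbus's payoff: 209e_N − e_Ce_N − e_N².
∂π/∂e_N = 209 − e_C − 2e_N = 0, so e_N = 104.5 − 0.5e_C.
The best-response slope de_N/de_C = −0.5 < 0: the reaction function is downward-sloping, so the choices are strategic substitutes.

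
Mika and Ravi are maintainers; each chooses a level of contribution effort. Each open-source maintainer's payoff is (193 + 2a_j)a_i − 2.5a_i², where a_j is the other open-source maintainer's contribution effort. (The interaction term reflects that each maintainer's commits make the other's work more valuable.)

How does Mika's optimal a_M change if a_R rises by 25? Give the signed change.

Mika's payoff is (193 + 2a_R)a_M − 2.5a_M².
∂π/∂a_M = 193 + 2a_R − 5a_M = 0, so a_M = 38.6 + 0.4a_R.
The reaction-function slope is 0.4, so a 25-unit rise in a_R moves a_M by 0.4 × 25 = 10. Mika's best response rises — the actions are strategic complements.

10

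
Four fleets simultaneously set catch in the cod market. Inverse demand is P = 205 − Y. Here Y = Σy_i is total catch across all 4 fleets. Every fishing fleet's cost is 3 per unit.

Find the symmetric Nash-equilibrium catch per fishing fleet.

A representative fishing fleet's profit is π_i = y_i(205 − Y) − 3y_i, with Y = y_i + Σ_{j≠i} y_j.
First-order condition: 202 − 2y_i − Σ_{j≠i} y_j = 0.
With identical fishing fleets, set every y_j = y: then 202 − 2y − 3y = 0, i.e. y = 202/5 = 40.4.

40.4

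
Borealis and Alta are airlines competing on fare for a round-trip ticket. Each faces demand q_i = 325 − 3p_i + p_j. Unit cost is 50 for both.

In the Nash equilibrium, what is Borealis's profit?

Borealis's profit: π = (p_{Borealis} − 50)(325 − 3p_{Borealis} + p_{Alta}).
∂π/∂p_{Borealis} = 475 − 6p_{Borealis} + p_{Alta} = 0 ⇒ p_{Borealis} = 475/6 + (1/6)p_{Alta}.
The game is symmetric, so in equilibrium p_{Alta} = p_{Borealis}: the reaction function gives (5/6)p_{Borealis} = 475/6, hence p_{Borealis} = 95.
q_{Borealis} = 325 − 3·95 + 95 = 135.
Profit = (95 − 50)·135 = 6075.

6075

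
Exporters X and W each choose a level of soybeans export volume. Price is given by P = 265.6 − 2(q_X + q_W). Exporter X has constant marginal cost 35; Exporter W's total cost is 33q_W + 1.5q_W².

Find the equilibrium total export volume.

Exporter X's profit: π = q_X(265.6 − 2(q_X + q_W)) − 35q_X.
∂π/∂q_X = 230.6 − 4q_X − 2q_W = 0, so q_X = 57.65 − 0.5q_W.
For W: ∂π/∂q_W = 232.6 − 7q_W − 2q_X = 0 ⇒ q_W = 1163/35 − (2/7)q_X.
Solving the two reaction functions simultaneously: (1 − (−0.5)(−2/7))q_X = 57.65 − 0.5·(1163/35), so (6/7)q_X = 1149/28 and q_X = 47.875.
Then q_W = 1163/35 − (2/7)·47.875 = 19.55.
Total export volume: 47.875 + 19.55 = 67.425.

67.425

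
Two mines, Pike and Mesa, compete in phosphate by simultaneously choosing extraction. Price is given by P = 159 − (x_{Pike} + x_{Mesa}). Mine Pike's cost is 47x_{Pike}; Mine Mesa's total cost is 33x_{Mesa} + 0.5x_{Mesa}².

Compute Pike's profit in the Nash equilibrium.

1764

Mine Pike's profit: π = x_{Pike}(159 − (x_{Pike} + x_{Mesa})) − 47x_{Pike}.
∂π/∂x_{Pike} = 112 − 2x_{Pike} − x_{Mesa} = 0, so x_{Pike} = 56 − 0.5x_{Mesa}.
For Mesa: ∂π/∂x_{Mesa} = 126 − 3x_{Mesa} − x_{Pike} = 0 ⇒ x_{Mesa} = 42 − (1/3)x_{Pike}.
Plugging x_{Mesa} into Pike's best response: x_{Pike} = 56 − 0.5(42 − (1/3)x_{Pike}) ⇒ (5/6)x_{Pike} = 35, so x_{Pike} = 42.
Then x_{Mesa} = 42 − (1/3)·42 = 28.
Price P = 159 − 70 = 89.
Pike's profit: (89 − 47)·42 = 1764.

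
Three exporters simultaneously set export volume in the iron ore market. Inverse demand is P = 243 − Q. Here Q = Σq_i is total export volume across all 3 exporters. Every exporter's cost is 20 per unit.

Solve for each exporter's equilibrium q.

55.75

A representative exporter's profit is π_i = q_i(243 − Q) − 20q_i, with Q = q_i + Σ_{j≠i} q_j.
First-order condition: 223 − 2q_i − Σ_{j≠i} q_j = 0.
Imposing symmetry (q_j = q for all j) turns Σ_{j≠i} q_j into 2q, so 223 = 4q and q = 55.75.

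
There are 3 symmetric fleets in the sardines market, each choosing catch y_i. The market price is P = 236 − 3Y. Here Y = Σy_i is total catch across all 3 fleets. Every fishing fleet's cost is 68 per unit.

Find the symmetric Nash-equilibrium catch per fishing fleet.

14

A representative fishing fleet's profit is π_i = y_i(236 − 3Y) − 68y_i, with Y = y_i + Σ_{j≠i} y_j.
First-order condition: 168 − 6y_i − 3Σ_{j≠i} y_j = 0.
With identical fishing fleets, set every y_j = y: then 168 − 6y − 6y = 0, i.e. y = 168/12 = 14.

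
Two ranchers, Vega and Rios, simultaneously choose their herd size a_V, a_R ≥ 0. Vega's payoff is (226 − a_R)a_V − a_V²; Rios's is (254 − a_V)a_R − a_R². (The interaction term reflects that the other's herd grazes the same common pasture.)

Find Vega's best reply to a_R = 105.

60.5

Expanding Vega's payoff: 226a_V − a_Ra_V − a_V².
∂π/∂a_V = 226 − a_R − 2a_V = 0, so a_V = 113 − 0.5a_R.
At a_R = 105: a_V = 113 − 0.5·105 = 60.5.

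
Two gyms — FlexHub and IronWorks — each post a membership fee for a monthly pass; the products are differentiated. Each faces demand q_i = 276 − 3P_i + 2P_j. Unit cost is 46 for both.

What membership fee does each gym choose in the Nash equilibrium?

FlexHub's profit: π = (P_{FlexHub} − 46)(276 − 3P_{FlexHub} + 2P_{IronWorks}).
∂π/∂P_{FlexHub} = 414 − 6P_{FlexHub} + 2P_{IronWorks} = 0 ⇒ P_{FlexHub} = 69 + (1/3)P_{IronWorks}.
The game is symmetric, so in equilibrium P_{IronWorks} = P_{FlexHub}: the reaction function gives (2/3)P_{FlexHub} = 69, hence P_{FlexHub} = 103.5.

103.5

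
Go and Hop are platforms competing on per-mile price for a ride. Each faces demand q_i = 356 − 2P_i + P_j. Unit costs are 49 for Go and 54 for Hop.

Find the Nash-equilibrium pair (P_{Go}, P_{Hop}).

152, 154

Go's profit: π = (P_{Go} − 49)(356 − 2P_{Go} + P_{Hop}).
∂π/∂P_{Go} = 454 − 4P_{Go} + P_{Hop} = 0 ⇒ P_{Go} = 113.5 + 0.25P_{Hop}.
Similarly P_{Hop} = 116 + 0.25P_{Go}.
Substituting the second reaction function into the first: P_{Go} = 113.5 + 0.25(116 + 0.25P_{Go}), which gives 0.9375P_{Go} = 142.5 ⇒ P_{Go} = 152.
Then P_{Hop} = 116 + 0.25·152 = 154.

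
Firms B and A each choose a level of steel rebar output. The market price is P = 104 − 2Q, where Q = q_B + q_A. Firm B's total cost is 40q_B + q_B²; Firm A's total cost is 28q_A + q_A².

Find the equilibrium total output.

Firm B's profit: π = q_B(104 − 2(q_B + q_A)) − 40q_B − q_B².
∂π/∂q_B = 64 − 6q_B − 2q_A = 0, so q_B = 32/3 − (1/3)q_A.
By the same steps for A: q_A = 38/3 − (1/3)q_B.
Substituting the second reaction function into the first: q_B = 32/3 − (1/3)(38/3 − (1/3)q_B), which gives (8/9)q_B = 58/9 ⇒ q_B = 7.25.
Then q_A = 38/3 − (1/3)·7.25 = 10.25.
Total output: 7.25 + 10.25 = 17.5.

17.5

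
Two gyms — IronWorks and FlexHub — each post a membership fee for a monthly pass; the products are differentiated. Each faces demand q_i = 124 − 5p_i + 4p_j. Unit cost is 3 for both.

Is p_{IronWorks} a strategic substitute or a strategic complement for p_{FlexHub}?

IronWorks's profit: π = (p_{IronWorks} − 3)(124 − 5p_{IronWorks} + 4p_{FlexHub}).
∂π/∂p_{IronWorks} = 139 − 10p_{IronWorks} + 4p_{FlexHub} = 0 ⇒ p_{IronWorks} = 13.9 + 0.4p_{FlexHub}.
The best-response slope dp_{IronWorks}/dp_{FlexHub} = 0.4 > 0: the reaction function is upward-sloping, so the choices are strategic complements.

strategic complements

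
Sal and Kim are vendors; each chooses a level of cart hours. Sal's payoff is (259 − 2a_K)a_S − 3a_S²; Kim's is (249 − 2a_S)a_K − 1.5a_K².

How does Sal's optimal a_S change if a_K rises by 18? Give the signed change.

-6

Expanding Sal's payoff: 259a_S − 2a_Ka_S − 3a_S².
∂π/∂a_S = 259 − 2a_K − 6a_S = 0, so a_S = 259/6 − (1/3)a_K.
The reaction-function slope is −1/3, so an 18-unit rise in a_K moves a_S by −1/3 × 18 = −6. Sal's best response falls — the actions are strategic substitutes.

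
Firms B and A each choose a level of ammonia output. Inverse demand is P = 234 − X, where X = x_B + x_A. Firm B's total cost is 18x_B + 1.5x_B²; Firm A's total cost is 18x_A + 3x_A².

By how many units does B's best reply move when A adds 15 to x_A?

Firm B's profit: π = x_B(234 − (x_B + x_A)) − 18x_B − 1.5x_B².
∂π/∂x_B = 216 − 5x_B − x_A = 0, so x_B = 43.2 − 0.2x_A.
The reaction-function slope is −0.2, so a 15-unit rise in x_A moves x_B by −0.2 × 15 = −3. B's best response falls — the actions are strategic substitutes.

-3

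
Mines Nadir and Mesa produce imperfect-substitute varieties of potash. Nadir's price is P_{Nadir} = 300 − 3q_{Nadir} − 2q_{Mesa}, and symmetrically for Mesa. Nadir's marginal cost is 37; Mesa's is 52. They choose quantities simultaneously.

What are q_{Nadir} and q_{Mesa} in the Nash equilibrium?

33.8125, 30.0625

Mine Nadir's profit: π = q_{Nadir}(300 − 3q_{Nadir} − 2q_{Mesa}) − 37q_{Nadir}.
∂π/∂q_{Nadir} = 263 − 6q_{Nadir} − 2q_{Mesa} = 0 ⇒ q_{Nadir} = 263/6 − (1/3)q_{Mesa}.
Similarly q_{Mesa} = 124/3 − (1/3)q_{Nadir}.
Solving the two reaction functions simultaneously: (1 − (−1/3)(−1/3))q_{Nadir} = 263/6 − (1/3)·(124/3), so (8/9)q_{Nadir} = 541/18 and q_{Nadir} = 33.8125.
Then q_{Mesa} = 124/3 − (1/3)·33.8125 = 30.0625.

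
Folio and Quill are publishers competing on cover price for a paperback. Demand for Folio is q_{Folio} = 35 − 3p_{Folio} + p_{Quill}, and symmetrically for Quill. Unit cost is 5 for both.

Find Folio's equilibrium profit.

75

Folio's profit: π = (p_{Folio} − 5)(35 − 3p_{Folio} + p_{Quill}).
∂π/∂p_{Folio} = 50 − 6p_{Folio} + p_{Quill} = 0 ⇒ p_{Folio} = 25/3 + (1/6)p_{Quill}.
The game is symmetric, so in equilibrium p_{Quill} = p_{Folio}: the reaction function gives (5/6)p_{Folio} = 25/3, hence p_{Folio} = 10.
q_{Folio} = 35 − 3·10 + 10 = 15.
Profit = (10 − 5)·15 = 75.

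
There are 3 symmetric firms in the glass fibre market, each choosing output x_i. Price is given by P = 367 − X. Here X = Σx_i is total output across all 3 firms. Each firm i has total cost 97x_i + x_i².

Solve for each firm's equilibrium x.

45

A representative firm's profit is π_i = x_i(367 − X) − 97x_i − x_i², with X = x_i + Σ_{j≠i} x_j.
First-order condition: 270 − 4x_i − Σ_{j≠i} x_j = 0.
In a symmetric equilibrium every firm chooses the same x, so Σ_{j≠i} x_j = 2x. The condition becomes 270 − 6x = 0, giving x = 270/6 = 45.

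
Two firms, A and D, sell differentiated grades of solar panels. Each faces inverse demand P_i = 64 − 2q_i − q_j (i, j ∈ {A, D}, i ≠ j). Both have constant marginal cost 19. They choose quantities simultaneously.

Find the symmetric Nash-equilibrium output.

Firm A's profit: π = q_A(64 − 2q_A − q_D) − 19q_A.
∂π/∂q_A = 45 − 4q_A − q_D = 0 ⇒ q_A = 11.25 − 0.25q_D.
Setting q_A = q_D in the reaction function: q_A = 11.25 − 0.25q_A, so q_A = 11.25 / 1.25 = 9.

9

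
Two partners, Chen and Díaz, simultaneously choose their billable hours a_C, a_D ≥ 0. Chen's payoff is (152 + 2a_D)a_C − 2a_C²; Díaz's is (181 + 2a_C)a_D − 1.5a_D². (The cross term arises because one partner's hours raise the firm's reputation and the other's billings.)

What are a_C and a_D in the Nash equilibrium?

102.25, 128.5

Expanding Chen's payoff: 152a_C + 2a_Da_C − 2a_C².
∂π/∂a_C = 152 + 2a_D − 4a_C = 0, so a_C = 38 + 0.5a_D.
Likewise for Díaz: a_D = 181/3 + (2/3)a_C.
Plugging a_D into Chen's best response: a_C = 38 + 0.5(181/3 + (2/3)a_C) ⇒ (2/3)a_C = 409/6, so a_C = 102.25.
Then a_D = 181/3 + (2/3)·102.25 = 128.5.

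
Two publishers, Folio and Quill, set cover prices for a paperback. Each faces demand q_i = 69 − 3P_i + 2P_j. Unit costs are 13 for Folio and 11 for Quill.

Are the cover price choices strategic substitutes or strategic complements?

Folio's profit: π = (P_{Folio} − 13)(69 − 3P_{Folio} + 2P_{Quill}).
∂π/∂P_{Folio} = 108 − 6P_{Folio} + 2P_{Quill} = 0 ⇒ P_{Folio} = 18 + (1/3)P_{Quill}.
The best-response slope dP_{Folio}/dP_{Quill} = 1/3 > 0: the reaction function is upward-sloping, so the choices are strategic complements.

strategic complements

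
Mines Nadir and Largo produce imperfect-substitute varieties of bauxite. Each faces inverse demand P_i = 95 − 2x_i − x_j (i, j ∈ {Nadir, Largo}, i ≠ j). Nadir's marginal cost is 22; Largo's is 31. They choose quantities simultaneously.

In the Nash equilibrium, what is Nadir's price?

52.4

Mine Nadir's profit: π = x_{Nadir}(95 − 2x_{Nadir} − x_{Largo}) − 22x_{Nadir}.
∂π/∂x_{Nadir} = 73 − 4x_{Nadir} − x_{Largo} = 0 ⇒ x_{Nadir} = 18.25 − 0.25x_{Largo}.
Similarly x_{Largo} = 16 − 0.25x_{Nadir}.
Substituting the second reaction function into the first: x_{Nadir} = 18.25 − 0.25(16 − 0.25x_{Nadir}), which gives 0.9375x_{Nadir} = 14.25 ⇒ x_{Nadir} = 15.2.
Then x_{Largo} = 16 − 0.25·15.2 = 12.2.
P_{Nadir} = 95 − 2·15.2 − 12.2 = 52.4.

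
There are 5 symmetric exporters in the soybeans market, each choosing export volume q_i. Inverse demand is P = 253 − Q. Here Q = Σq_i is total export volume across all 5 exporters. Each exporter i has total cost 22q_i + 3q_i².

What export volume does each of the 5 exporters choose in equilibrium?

A representative exporter's profit is π_i = q_i(253 − Q) − 22q_i − 3q_i², with Q = q_i + Σ_{j≠i} q_j.
First-order condition: 231 − 8q_i − Σ_{j≠i} q_j = 0.
In a symmetric equilibrium every exporter chooses the same q, so Σ_{j≠i} q_j = 4q. The condition becomes 231 − 12q = 0, giving q = 231/12 = 19.25.

19.25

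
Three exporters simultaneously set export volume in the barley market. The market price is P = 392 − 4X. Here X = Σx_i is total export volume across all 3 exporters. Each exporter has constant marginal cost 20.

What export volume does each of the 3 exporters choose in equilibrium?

23.25

A representative exporter's profit is π_i = x_i(392 − 4X) − 20x_i, with X = x_i + Σ_{j≠i} x_j.
First-order condition: 372 − 8x_i − 4Σ_{j≠i} x_j = 0.
With identical exporters, set every x_j = x: then 372 − 8x − 8x = 0, i.e. x = 372/16 = 23.25.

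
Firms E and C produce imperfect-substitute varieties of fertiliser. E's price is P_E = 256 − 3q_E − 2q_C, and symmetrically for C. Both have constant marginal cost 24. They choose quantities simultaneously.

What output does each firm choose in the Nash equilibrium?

29

Firm E's profit: π = q_E(256 − 3q_E − 2q_C) − 24q_E.
∂π/∂q_E = 232 − 6q_E − 2q_C = 0 ⇒ q_E = 116/3 − (1/3)q_C.
The game is symmetric, so in equilibrium q_C = q_E: the reaction function gives (4/3)q_E = 116/3, hence q_E = 29.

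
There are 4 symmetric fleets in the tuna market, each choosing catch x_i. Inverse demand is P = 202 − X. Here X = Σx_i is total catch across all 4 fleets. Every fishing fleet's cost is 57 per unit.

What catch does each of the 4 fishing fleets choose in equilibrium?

29

A representative fishing fleet's profit is π_i = x_i(202 − X) − 57x_i, with X = x_i + Σ_{j≠i} x_j.
First-order condition: 145 − 2x_i − Σ_{j≠i} x_j = 0.
In a symmetric equilibrium every fishing fleet chooses the same x, so Σ_{j≠i} x_j = 3x. The condition becomes 145 − 5x = 0, giving x = 145/5 = 29.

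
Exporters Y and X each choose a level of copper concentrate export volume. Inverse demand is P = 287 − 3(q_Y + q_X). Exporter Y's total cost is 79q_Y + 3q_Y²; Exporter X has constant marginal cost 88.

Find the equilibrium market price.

Exporter Y's profit: π = q_Y(287 − 3(q_Y + q_X)) − 79q_Y − 3q_Y².
∂π/∂q_Y = 208 − 12q_Y − 3q_X = 0, so q_Y = 52/3 − 0.25q_X.
For X: ∂π/∂q_X = 199 − 6q_X − 3q_Y = 0 ⇒ q_X = 199/6 − 0.5q_Y.
Plugging q_X into Y's best response: q_Y = 52/3 − 0.25(199/6 − 0.5q_Y) ⇒ 0.875q_Y = 217/24, so q_Y = 31/3.
Then q_X = 199/6 − 0.5·(31/3) = 28.
Equilibrium price: P = 287 − 3·(115/3) = 172.

172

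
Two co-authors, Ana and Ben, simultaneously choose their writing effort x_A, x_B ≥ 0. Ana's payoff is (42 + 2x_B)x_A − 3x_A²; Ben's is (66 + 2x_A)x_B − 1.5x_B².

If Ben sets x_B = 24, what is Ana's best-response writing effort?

Expanding Ana's payoff: 42x_A + 2x_Bx_A − 3x_A².
∂π/∂x_A = 42 + 2x_B − 6x_A = 0, so x_A = 7 + (1/3)x_B.
At x_B = 24: x_A = 7 + (1/3)·24 = 15.

15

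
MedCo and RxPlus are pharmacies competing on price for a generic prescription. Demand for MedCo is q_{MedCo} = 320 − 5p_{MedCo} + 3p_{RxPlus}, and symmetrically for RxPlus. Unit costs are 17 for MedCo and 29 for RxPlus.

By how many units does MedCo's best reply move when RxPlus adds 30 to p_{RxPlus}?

9

MedCo's profit: π = (p_{MedCo} − 17)(320 − 5p_{MedCo} + 3p_{RxPlus}).
∂π/∂p_{MedCo} = 405 − 10p_{MedCo} + 3p_{RxPlus} = 0 ⇒ p_{MedCo} = 40.5 + 0.3p_{RxPlus}.
The reaction-function slope is 0.3, so a 30-unit rise in p_{RxPlus} moves p_{MedCo} by 0.3 × 30 = 9. MedCo's best response rises — the actions are strategic complements.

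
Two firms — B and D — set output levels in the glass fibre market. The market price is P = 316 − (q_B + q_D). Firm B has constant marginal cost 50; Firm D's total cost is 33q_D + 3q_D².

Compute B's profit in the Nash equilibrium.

15129

Firm B's profit: π = q_B(316 − (q_B + q_D)) − 50q_B.
∂π/∂q_B = 266 − 2q_B − q_D = 0, so q_B = 133 − 0.5q_D.
For D: ∂π/∂q_D = 283 − 8q_D − q_B = 0 ⇒ q_D = 35.375 − 0.125q_B.
Plugging q_D into B's best response: q_B = 133 − 0.5(35.375 − 0.125q_B) ⇒ 0.9375q_B = 115.3125, so q_B = 123.
Then q_D = 35.375 − 0.125·123 = 20.
Price P = 316 − 143 = 173.
B's profit: (173 − 50)·123 = 15129.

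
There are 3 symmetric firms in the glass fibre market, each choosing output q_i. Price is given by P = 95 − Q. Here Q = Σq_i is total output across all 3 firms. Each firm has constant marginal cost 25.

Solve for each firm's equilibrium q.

A representative firm's profit is π_i = q_i(95 − Q) − 25q_i, with Q = q_i + Σ_{j≠i} q_j.
First-order condition: 70 − 2q_i − Σ_{j≠i} q_j = 0.
Imposing symmetry (q_j = q for all j) turns Σ_{j≠i} q_j into 2q, so 70 = 4q and q = 17.5.

17.5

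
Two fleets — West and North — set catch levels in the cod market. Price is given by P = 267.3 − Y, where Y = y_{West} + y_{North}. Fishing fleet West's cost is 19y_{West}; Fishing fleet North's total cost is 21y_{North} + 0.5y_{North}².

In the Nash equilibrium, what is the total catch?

Fishing fleet West's profit: π = y_{West}(267.3 − (y_{West} + y_{North})) − 19y_{West}.
∂π/∂y_{West} = 248.3 − 2y_{West} − y_{North} = 0, so y_{West} = 124.15 − 0.5y_{North}.
For North: ∂π/∂y_{North} = 246.3 − 3y_{North} − y_{West} = 0 ⇒ y_{North} = 82.1 − (1/3)y_{West}.
Plugging y_{North} into West's best response: y_{West} = 124.15 − 0.5(82.1 − (1/3)y_{West}) ⇒ (5/6)y_{West} = 83.1, so y_{West} = 99.72.
Then y_{North} = 82.1 − (1/3)·99.72 = 48.86.
Total catch: 99.72 + 48.86 = 148.58.

148.58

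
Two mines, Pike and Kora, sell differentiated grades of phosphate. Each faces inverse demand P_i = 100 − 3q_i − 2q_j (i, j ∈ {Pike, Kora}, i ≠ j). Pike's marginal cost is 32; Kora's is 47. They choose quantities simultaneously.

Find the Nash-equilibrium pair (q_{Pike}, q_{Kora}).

Mine Pike's profit: π = q_{Pike}(100 − 3q_{Pike} − 2q_{Kora}) − 32q_{Pike}.
∂π/∂q_{Pike} = 68 − 6q_{Pike} − 2q_{Kora} = 0 ⇒ q_{Pike} = 34/3 − (1/3)q_{Kora}.
Similarly q_{Kora} = 53/6 − (1/3)q_{Pike}.
Substituting the second reaction function into the first: q_{Pike} = 34/3 − (1/3)(53/6 − (1/3)q_{Pike}), which gives (8/9)q_{Pike} = 151/18 ⇒ q_{Pike} = 9.4375.
Then q_{Kora} = 53/6 − (1/3)·9.4375 = 5.6875.

9.4375, 5.6875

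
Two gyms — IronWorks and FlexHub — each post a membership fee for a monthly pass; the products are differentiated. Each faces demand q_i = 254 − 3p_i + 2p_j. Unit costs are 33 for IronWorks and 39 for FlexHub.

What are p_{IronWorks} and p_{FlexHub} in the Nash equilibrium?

89.375, 91.625

IronWorks's profit: π = (p_{IronWorks} − 33)(254 − 3p_{IronWorks} + 2p_{FlexHub}).
∂π/∂p_{IronWorks} = 353 − 6p_{IronWorks} + 2p_{FlexHub} = 0 ⇒ p_{IronWorks} = 353/6 + (1/3)p_{FlexHub}.
Similarly p_{FlexHub} = 371/6 + (1/3)p_{IronWorks}.
Solving the two reaction functions simultaneously: (1 − (1/3)(1/3))p_{IronWorks} = 353/6 + (1/3)·(371/6), so (8/9)p_{IronWorks} = 715/9 and p_{IronWorks} = 89.375.
Then p_{FlexHub} = 371/6 + (1/3)·89.375 = 91.625.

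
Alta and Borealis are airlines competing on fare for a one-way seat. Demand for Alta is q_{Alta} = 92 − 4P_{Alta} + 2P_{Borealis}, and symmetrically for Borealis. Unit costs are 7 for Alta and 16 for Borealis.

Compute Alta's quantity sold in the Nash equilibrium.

56.8

Alta's profit: π = (P_{Alta} − 7)(92 − 4P_{Alta} + 2P_{Borealis}).
∂π/∂P_{Alta} = 120 − 8P_{Alta} + 2P_{Borealis} = 0 ⇒ P_{Alta} = 15 + 0.25P_{Borealis}.
Similarly P_{Borealis} = 19.5 + 0.25P_{Alta}.
Solving the two reaction functions simultaneously: (1 − (0.25)(0.25))P_{Alta} = 15 + 0.25·19.5, so 0.9375P_{Alta} = 19.875 and P_{Alta} = 21.2.
Then P_{Borealis} = 19.5 + 0.25·21.2 = 24.8.
q_{Alta} = 92 − 4·21.2 + 2·24.8 = 56.8.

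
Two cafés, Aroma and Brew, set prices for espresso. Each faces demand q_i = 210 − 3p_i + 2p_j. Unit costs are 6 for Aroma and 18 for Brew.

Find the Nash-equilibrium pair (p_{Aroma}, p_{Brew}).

59.25, 63.75

Aroma's profit: π = (p_{Aroma} − 6)(210 − 3p_{Aroma} + 2p_{Brew}).
∂π/∂p_{Aroma} = 228 − 6p_{Aroma} + 2p_{Brew} = 0 ⇒ p_{Aroma} = 38 + (1/3)p_{Brew}.
Similarly p_{Brew} = 44 + (1/3)p_{Aroma}.
Substituting the second reaction function into the first: p_{Aroma} = 38 + (1/3)(44 + (1/3)p_{Aroma}), which gives (8/9)p_{Aroma} = 158/3 ⇒ p_{Aroma} = 59.25.
Then p_{Brew} = 44 + (1/3)·59.25 = 63.75.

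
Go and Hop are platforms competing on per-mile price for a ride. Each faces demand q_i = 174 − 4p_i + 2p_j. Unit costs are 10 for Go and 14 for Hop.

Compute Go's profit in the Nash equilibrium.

2745.76

Go's profit: π = (p_{Go} − 10)(174 − 4p_{Go} + 2p_{Hop}).
∂π/∂p_{Go} = 214 − 8p_{Go} + 2p_{Hop} = 0 ⇒ p_{Go} = 26.75 + 0.25p_{Hop}.
Similarly p_{Hop} = 28.75 + 0.25p_{Go}.
Plugging p_{Hop} into Go's best response: p_{Go} = 26.75 + 0.25(28.75 + 0.25p_{Go}) ⇒ 0.9375p_{Go} = 33.9375, so p_{Go} = 36.2.
Then p_{Hop} = 28.75 + 0.25·36.2 = 37.8.
q_{Go} = 174 − 4·36.2 + 2·37.8 = 104.8.
Profit = (36.2 − 10)·104.8 = 2745.76.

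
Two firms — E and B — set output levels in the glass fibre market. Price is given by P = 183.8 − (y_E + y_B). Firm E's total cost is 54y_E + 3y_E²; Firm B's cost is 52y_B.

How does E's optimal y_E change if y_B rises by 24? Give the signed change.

-3

Firm E's profit: π = y_E(183.8 − (y_E + y_B)) − 54y_E − 3y_E².
∂π/∂y_E = 129.8 − 8y_E − y_B = 0, so y_E = 16.225 − 0.125y_B.
The reaction-function slope is −0.125, so a 24-unit rise in y_B moves y_E by −0.125 × 24 = −3. E's best response falls — the actions are strategic substitutes.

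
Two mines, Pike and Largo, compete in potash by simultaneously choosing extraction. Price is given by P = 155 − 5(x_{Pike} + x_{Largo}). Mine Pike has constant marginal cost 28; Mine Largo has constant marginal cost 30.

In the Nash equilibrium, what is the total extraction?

16.8

Mine Pike's profit: π = x_{Pike}(155 − 5(x_{Pike} + x_{Largo})) − 28x_{Pike}.
∂π/∂x_{Pike} = 127 − 10x_{Pike} − 5x_{Largo} = 0, so x_{Pike} = 12.7 − 0.5x_{Largo}.
By the same steps for Largo: x_{Largo} = 12.5 − 0.5x_{Pike}.
Plugging x_{Largo} into Pike's best response: x_{Pike} = 12.7 − 0.5(12.5 − 0.5x_{Pike}) ⇒ 0.75x_{Pike} = 6.45, so x_{Pike} = 8.6.
Then x_{Largo} = 12.5 − 0.5·8.6 = 8.2.
Total extraction: 8.6 + 8.2 = 16.8.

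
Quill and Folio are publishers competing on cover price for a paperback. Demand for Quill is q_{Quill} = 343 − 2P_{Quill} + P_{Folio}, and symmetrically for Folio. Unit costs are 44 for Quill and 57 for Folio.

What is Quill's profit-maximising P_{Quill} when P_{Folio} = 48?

119.75

Quill's profit: π = (P_{Quill} − 44)(343 − 2P_{Quill} + P_{Folio}).
∂π/∂P_{Quill} = 431 − 4P_{Quill} + P_{Folio} = 0 ⇒ P_{Quill} = 107.75 + 0.25P_{Folio}.
At P_{Folio} = 48: P_{Quill} = 107.75 + 0.25·48 = 119.75.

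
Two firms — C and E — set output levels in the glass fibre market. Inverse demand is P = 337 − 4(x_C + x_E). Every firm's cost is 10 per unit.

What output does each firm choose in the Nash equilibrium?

27.25

Firm C's profit: π = x_C(337 − 4(x_C + x_E)) − 10x_C.
∂π/∂x_C = 327 − 8x_C − 4x_E = 0, so x_C = 40.875 − 0.5x_E.
By symmetry x_E = x_C; substituting into the reaction function, 1.5x_C = 40.875 and x_C = 27.25.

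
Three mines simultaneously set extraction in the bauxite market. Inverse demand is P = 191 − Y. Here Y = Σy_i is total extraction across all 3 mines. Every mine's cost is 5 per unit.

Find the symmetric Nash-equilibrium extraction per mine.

A representative mine's profit is π_i = y_i(191 − Y) − 5y_i, with Y = y_i + Σ_{j≠i} y_j.
First-order condition: 186 − 2y_i − Σ_{j≠i} y_j = 0.
In a symmetric equilibrium every mine chooses the same y, so Σ_{j≠i} y_j = 2y. The condition becomes 186 − 4y = 0, giving y = 186/4 = 46.5.

46.5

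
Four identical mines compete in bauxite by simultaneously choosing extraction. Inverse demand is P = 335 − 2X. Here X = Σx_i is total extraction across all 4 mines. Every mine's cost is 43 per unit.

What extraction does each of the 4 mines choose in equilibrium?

A representative mine's profit is π_i = x_i(335 − 2X) − 43x_i, with X = x_i + Σ_{j≠i} x_j.
First-order condition: 292 − 4x_i − 2Σ_{j≠i} x_j = 0.
With identical mines, set every x_j = x: then 292 − 4x − 6x = 0, i.e. x = 292/10 = 29.2.

29.2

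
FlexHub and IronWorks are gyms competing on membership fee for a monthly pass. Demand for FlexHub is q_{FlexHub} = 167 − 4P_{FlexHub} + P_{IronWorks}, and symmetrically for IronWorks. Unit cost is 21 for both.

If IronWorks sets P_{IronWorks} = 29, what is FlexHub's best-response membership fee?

FlexHub's profit: π = (P_{FlexHub} − 21)(167 − 4P_{FlexHub} + P_{IronWorks}).
∂π/∂P_{FlexHub} = 251 − 8P_{FlexHub} + P_{IronWorks} = 0 ⇒ P_{FlexHub} = 31.375 + 0.125P_{IronWorks}.
At P_{IronWorks} = 29: P_{FlexHub} = 31.375 + 0.125·29 = 35.

35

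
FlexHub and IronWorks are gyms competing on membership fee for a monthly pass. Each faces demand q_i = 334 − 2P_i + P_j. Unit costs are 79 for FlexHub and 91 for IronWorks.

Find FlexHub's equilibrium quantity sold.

FlexHub's profit: π = (P_{FlexHub} − 79)(334 − 2P_{FlexHub} + P_{IronWorks}).
∂π/∂P_{FlexHub} = 492 − 4P_{FlexHub} + P_{IronWorks} = 0 ⇒ P_{FlexHub} = 123 + 0.25P_{IronWorks}.
Similarly P_{IronWorks} = 129 + 0.25P_{FlexHub}.
Substituting the second reaction function into the first: P_{FlexHub} = 123 + 0.25(129 + 0.25P_{FlexHub}), which gives 0.9375P_{FlexHub} = 155.25 ⇒ P_{FlexHub} = 165.6.
Then P_{IronWorks} = 129 + 0.25·165.6 = 170.4.
q_{FlexHub} = 334 − 2·165.6 + 170.4 = 173.2.

173.2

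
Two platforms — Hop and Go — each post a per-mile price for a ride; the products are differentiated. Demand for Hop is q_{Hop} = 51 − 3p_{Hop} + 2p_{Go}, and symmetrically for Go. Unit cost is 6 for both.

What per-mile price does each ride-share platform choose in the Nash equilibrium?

Hop's profit: π = (p_{Hop} − 6)(51 − 3p_{Hop} + 2p_{Go}).
∂π/∂p_{Hop} = 69 − 6p_{Hop} + 2p_{Go} = 0 ⇒ p_{Hop} = 11.5 + (1/3)p_{Go}.
Setting p_{Hop} = p_{Go} in the reaction function: p_{Hop} = 11.5 + (1/3)p_{Hop}, so p_{Hop} = 11.5 / (2/3) = 17.25.

17.25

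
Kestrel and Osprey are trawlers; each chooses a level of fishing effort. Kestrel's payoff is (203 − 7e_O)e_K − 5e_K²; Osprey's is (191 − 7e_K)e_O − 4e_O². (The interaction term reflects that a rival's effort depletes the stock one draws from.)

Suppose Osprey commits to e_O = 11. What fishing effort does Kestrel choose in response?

Expanding Kestrel's payoff: 203e_K − 7e_Oe_K − 5e_K².
∂π/∂e_K = 203 − 7e_O − 10e_K = 0, so e_K = 20.3 − 0.7e_O.
At e_O = 11: e_K = 20.3 − 0.7·11 = 12.6.

12.6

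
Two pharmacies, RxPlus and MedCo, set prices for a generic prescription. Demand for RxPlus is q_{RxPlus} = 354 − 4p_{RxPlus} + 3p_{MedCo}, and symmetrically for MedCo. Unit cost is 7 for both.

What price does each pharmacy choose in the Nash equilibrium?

76.4

RxPlus's profit: π = (p_{RxPlus} − 7)(354 − 4p_{RxPlus} + 3p_{MedCo}).
∂π/∂p_{RxPlus} = 382 − 8p_{RxPlus} + 3p_{MedCo} = 0 ⇒ p_{RxPlus} = 47.75 + 0.375p_{MedCo}.
Setting p_{RxPlus} = p_{MedCo} in the reaction function: p_{RxPlus} = 47.75 + 0.375p_{RxPlus}, so p_{RxPlus} = 47.75 / 0.625 = 76.4.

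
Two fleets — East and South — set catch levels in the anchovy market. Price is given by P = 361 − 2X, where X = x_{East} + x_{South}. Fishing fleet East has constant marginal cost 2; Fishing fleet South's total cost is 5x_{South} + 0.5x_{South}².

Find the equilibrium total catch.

111.8125

Fishing fleet East's profit: π = x_{East}(361 − 2(x_{East} + x_{South})) − 2x_{East}.
∂π/∂x_{East} = 359 − 4x_{East} − 2x_{South} = 0, so x_{East} = 89.75 − 0.5x_{South}.
For South: ∂π/∂x_{South} = 356 − 5x_{South} − 2x_{East} = 0 ⇒ x_{South} = 71.2 − 0.4x_{East}.
Solving the two reaction functions simultaneously: (1 − (−0.5)(−0.4))x_{East} = 89.75 − 0.5·71.2, so 0.8x_{East} = 54.15 and x_{East} = 67.6875.
Then x_{South} = 71.2 − 0.4·67.6875 = 44.125.
Total catch: 67.6875 + 44.125 = 111.8125.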